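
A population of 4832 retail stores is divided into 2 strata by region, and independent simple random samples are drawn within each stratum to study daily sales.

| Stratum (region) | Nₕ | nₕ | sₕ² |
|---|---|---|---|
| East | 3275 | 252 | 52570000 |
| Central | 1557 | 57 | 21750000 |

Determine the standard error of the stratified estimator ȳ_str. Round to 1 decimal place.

Var(ȳ_str) = Σₕ Wₕ²(1 − fₕ)sₕ²/nₕ with Wₕ = Nₕ/N, N = 4832.
East: Wₕ = 0.67777318; term = 0.67777318²·(1 − 0.07694656)·52570000/252 = 88457.169.
Central: Wₕ = 0.32222682; term = 0.32222682²·(1 − 0.03660886)·21750000/57 = 38168.969.
Sum = 126626.14.
SE = √(126626.14) = 355.8.

355.8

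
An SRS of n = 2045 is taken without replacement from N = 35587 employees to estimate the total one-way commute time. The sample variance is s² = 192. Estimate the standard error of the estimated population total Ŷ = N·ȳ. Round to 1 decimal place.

10586.3

Var(Ŷ) = N²·Var(ȳ) = N²·(1 − n/N)·s²/n.
f = 2045/35587 = 0.05746480; Var(ȳ) = 0.94253520·192/2045 = 0.088492302.
Var(Ŷ) = 35587² · 0.088492302 = 1.1206971 × 10^8.
SE(Ŷ) = √(1.1206971 × 10^8) = 10586.3.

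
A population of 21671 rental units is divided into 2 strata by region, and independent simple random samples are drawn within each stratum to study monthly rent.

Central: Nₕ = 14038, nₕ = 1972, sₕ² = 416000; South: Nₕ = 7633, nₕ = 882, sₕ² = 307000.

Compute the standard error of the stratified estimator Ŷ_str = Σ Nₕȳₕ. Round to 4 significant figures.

231700

Var(Ŷ_str) = Σₕ Nₕ²(1 − fₕ)sₕ²/nₕ.
Central: 14038²·(1 − 1972/14038)·416000/1972 = 3.5731807 × 10^10.
South: 7633²·(1 − 882/7633)·307000/882 = 1.7936312 × 10^10.
Sum = 5.3668119 × 10^10.
SE = √(5.3668119 × 10^10) = 231700.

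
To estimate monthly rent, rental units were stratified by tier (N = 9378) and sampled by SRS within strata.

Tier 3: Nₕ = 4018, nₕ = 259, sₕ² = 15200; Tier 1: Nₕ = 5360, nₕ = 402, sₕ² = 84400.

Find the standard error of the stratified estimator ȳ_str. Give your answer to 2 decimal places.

8.57

Var(ȳ_str) = Σₕ Wₕ²(1 − fₕ)sₕ²/nₕ with Wₕ = Nₕ/N, N = 9378.
Tier 3: Wₕ = 0.42844956; term = 0.42844956²·(1 − 0.06445993)·15200/259 = 10.078726.
Tier 1: Wₕ = 0.57155044; term = 0.57155044²·(1 − 0.07500000)·84400/402 = 63.440595.
Sum = 73.519321.
SE = √(73.519321) = 8.57.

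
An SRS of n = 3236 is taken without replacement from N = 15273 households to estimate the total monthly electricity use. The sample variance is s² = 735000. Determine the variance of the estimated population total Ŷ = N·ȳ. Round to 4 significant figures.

Var(Ŷ) = N²·Var(ȳ) = N²·(1 − n/N)·s²/n.
f = 3236/15273 = 0.21187717; Var(ȳ) = 0.78812283·735000/3236 = 179.00812.
Var(Ŷ) = 15273² · 179.00812 = 4.1756245 × 10^10.

4.176 × 10^10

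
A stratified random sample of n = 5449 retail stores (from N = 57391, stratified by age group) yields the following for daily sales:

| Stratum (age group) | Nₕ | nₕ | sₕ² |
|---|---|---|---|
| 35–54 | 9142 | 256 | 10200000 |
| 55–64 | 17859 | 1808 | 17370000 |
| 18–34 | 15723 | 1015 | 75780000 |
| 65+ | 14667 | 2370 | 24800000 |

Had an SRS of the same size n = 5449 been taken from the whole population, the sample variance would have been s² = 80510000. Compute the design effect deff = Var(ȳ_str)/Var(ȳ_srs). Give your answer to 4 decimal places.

Var(ȳ_str) = Σ Wₕ²(1−fₕ)sₕ²/nₕ with Wₕ = Nₕ/57391:
  35–54: (9142/57391)²·(1−256/9142)·10200000/256 = 982.69817
  55–64: (17859/57391)²·(1−1808/17859)·17370000/1808 = 836.12853
  18–34: (15723/57391)²·(1−1015/15723)·75780000/1015 = 5241.9154
  65+: (14667/57391)²·(1−2370/14667)·24800000/2370 = 573.0021
  → Var(ȳ_str) = 7633.7442.
Var(ȳ_srs) = (1 − 5449/57391)·80510000/5449 = 13372.355.
deff = 7633.7442 / 13372.355 = 0.5709.

0.5709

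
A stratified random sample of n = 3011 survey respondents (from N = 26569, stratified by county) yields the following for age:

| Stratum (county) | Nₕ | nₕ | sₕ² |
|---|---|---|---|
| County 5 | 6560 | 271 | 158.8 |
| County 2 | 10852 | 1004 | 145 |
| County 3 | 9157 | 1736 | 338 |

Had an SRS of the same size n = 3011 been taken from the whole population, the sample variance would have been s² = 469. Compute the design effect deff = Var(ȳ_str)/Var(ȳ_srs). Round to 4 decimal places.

0.5420

Var(ȳ_str) = Σ Wₕ²(1−fₕ)sₕ²/nₕ with Wₕ = Nₕ/26569:
  County 5: (6560/26569)²·(1−271/6560)·158.8/271 = 0.034246502
  County 2: (10852/26569)²·(1−1004/10852)·145/1004 = 0.021864608
  County 3: (9157/26569)²·(1−1736/9157)·338/1736 = 0.018742702
  → Var(ȳ_str) = 0.074853812.
Var(ȳ_srs) = (1 − 3011/26569)·469/3011 = 0.13811005.
deff = 0.074853812 / 0.13811005 = 0.5420.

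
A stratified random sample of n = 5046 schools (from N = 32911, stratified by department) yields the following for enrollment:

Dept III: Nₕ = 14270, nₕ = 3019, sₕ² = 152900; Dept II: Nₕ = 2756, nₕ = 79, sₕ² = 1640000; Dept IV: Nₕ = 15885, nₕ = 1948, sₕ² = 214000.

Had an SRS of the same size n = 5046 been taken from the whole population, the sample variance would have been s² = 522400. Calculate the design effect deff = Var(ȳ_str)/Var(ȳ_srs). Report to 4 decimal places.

Var(ȳ_str) = Σ Wₕ²(1−fₕ)sₕ²/nₕ with Wₕ = Nₕ/32911:
  Dept III: (14270/32911)²·(1−3019/14270)·152900/3019 = 7.5071884
  Dept II: (2756/32911)²·(1−79/2756)·1640000/79 = 141.40416
  Dept IV: (15885/32911)²·(1−1948/15885)·214000/1948 = 22.454283
  → Var(ȳ_str) = 171.36563.
Var(ȳ_srs) = (1 − 5046/32911)·522400/5046 = 87.654434.
deff = 171.36563 / 87.654434 = 1.9550.

1.9550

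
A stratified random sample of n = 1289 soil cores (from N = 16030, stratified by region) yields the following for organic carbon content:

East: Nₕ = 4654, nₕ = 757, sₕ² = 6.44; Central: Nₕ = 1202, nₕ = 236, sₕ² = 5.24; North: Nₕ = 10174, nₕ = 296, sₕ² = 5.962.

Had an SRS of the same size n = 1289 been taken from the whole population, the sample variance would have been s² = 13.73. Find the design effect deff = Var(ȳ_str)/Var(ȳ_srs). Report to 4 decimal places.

0.8758

Var(ȳ_str) = Σ Wₕ²(1−fₕ)sₕ²/nₕ with Wₕ = Nₕ/16030:
  East: (4654/16030)²·(1−757/4654)·6.44/757 = 6.0045398 × 10^-4
  Central: (1202/16030)²·(1−236/1202)·5.24/236 = 1.003307 × 10^-4
  North: (10174/16030)²·(1−296/10174)·5.962/296 = 0.0078776008
  → Var(ȳ_str) = 0.0085783855.
Var(ȳ_srs) = (1 − 1289/16030)·13.73/1289 = 0.0097951489.
deff = 0.0085783855 / 0.0097951489 = 0.8758.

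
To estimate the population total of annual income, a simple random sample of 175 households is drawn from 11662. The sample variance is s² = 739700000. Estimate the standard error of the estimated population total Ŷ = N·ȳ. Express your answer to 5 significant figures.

2.3796 × 10^7

Var(Ŷ) = N²·Var(ȳ) = N²·(1 − n/N)·s²/n.
f = 175/11662 = 0.01500600; Var(ȳ) = 0.98499400·739700000/175 = 4.1634289 × 10^6.
Var(Ŷ) = 11662² · (4.1634289 × 10^6) = 5.6623567 × 10^14.
SE(Ŷ) = √(5.6623567 × 10^14) = 2.3796 × 10^7.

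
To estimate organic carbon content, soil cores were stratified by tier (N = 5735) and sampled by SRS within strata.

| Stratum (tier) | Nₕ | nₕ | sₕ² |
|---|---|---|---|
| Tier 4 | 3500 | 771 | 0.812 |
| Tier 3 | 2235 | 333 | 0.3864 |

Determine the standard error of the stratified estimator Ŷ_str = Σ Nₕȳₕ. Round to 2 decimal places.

122.44

Var(Ŷ_str) = Σₕ Nₕ²(1 − fₕ)sₕ²/nₕ.
Tier 4: 3500²·(1 − 771/3500)·0.812/771 = 10059.427.
Tier 3: 2235²·(1 − 333/2235)·0.3864/333 = 4932.6571.
Sum = 14992.084.
SE = √(14992.084) = 122.44.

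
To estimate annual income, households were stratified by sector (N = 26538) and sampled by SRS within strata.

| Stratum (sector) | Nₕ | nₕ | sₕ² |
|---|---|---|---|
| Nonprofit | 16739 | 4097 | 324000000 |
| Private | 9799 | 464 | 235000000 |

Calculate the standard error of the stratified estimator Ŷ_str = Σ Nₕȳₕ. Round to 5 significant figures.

Var(Ŷ_str) = Σₕ Nₕ²(1 − fₕ)sₕ²/nₕ.
Nonprofit: 16739²·(1 − 4097/16739)·324000000/4097 = 1.6734947 × 10^13.
Private: 9799²·(1 − 464/9799)·235000000/464 = 4.6328257 × 10^13.
Sum = 6.3063204 × 10^13.
SE = √(6.3063204 × 10^13) = 7.9412 × 10^6.

7.9412 × 10^6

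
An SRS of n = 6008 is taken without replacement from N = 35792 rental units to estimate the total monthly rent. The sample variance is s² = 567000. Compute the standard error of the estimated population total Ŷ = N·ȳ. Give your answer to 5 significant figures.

Var(Ŷ) = N²·Var(ȳ) = N²·(1 − n/N)·s²/n.
f = 6008/35792 = 0.16785874; Var(ȳ) = 0.83214126·567000/6008 = 78.532639.
Var(Ŷ) = 35792² · 78.532639 = 1.0060559 × 10^11.
SE(Ŷ) = √(1.0060559 × 10^11) = 317180.

317180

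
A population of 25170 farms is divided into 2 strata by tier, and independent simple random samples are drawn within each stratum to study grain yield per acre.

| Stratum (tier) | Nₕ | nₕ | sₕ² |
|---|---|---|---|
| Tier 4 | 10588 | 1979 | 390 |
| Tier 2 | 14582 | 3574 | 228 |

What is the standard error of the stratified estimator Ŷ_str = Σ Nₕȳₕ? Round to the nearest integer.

Var(Ŷ_str) = Σₕ Nₕ²(1 − fₕ)sₕ²/nₕ.
Tier 4: 10588²·(1 − 1979/10588)·390/1979 = 1.7963272 × 10^7.
Tier 2: 14582²·(1 − 3574/14582)·228/3574 = 1.0240138 × 10^7.
Sum = 2.820341 × 10^7.
SE = √(2.820341 × 10^7) = 5311.

5311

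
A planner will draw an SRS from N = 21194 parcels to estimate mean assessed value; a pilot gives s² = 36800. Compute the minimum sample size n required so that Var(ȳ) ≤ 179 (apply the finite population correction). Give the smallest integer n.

Without fpc, n₀ = s²/D = 36800/179 = 205.5866.
With fpc, (1 − n/N)·s²/n ≤ D requires n ≥ n₀/(1 + n₀/N) = 205.5866/(1 + 205.5866/21194) = 203.6115.
Rounding up, n = 204.

204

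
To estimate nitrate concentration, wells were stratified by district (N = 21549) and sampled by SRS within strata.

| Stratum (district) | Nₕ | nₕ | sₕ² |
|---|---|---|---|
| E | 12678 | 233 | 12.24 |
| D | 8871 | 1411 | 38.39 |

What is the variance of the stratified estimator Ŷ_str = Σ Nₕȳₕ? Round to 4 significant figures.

Var(Ŷ_str) = Σₕ Nₕ²(1 − fₕ)sₕ²/nₕ.
E: 12678²·(1 − 233/12678)·12.24/233 = 8.2884085 × 10^6.
D: 8871²·(1 − 1411/8871)·38.39/1411 = 1.8005389 × 10^6.
Sum = 1.0088947 × 10^7.

1.009 × 10^7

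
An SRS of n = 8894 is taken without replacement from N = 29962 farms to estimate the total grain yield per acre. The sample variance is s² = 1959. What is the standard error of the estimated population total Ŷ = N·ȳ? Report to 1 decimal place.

Var(Ŷ) = N²·Var(ȳ) = N²·(1 − n/N)·s²/n.
f = 8894/29962 = 0.29684267; Var(ȳ) = 0.70315733·1959/8894 = 0.15487803.
Var(Ŷ) = 29962² · 0.15487803 = 1.3903733 × 10^8.
SE(Ŷ) = √(1.3903733 × 10^8) = 11791.4.

11791.4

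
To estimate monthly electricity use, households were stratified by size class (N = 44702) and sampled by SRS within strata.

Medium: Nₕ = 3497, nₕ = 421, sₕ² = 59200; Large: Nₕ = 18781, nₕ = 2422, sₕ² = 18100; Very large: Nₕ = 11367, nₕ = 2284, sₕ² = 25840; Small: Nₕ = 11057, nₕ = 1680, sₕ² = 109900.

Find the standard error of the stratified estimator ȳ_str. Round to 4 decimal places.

Var(ȳ_str) = Σₕ Wₕ²(1 − fₕ)sₕ²/nₕ with Wₕ = Nₕ/N, N = 44702.
Medium: Wₕ = 0.07822916; term = 0.07822916²·(1 − 0.12038890)·59200/421 = 0.75695082.
Large: Wₕ = 0.42013780; term = 0.42013780²·(1 − 0.12896012)·18100/2422 = 1.1490158.
Very large: Wₕ = 0.25428392; term = 0.25428392²·(1 − 0.20093252)·25840/2284 = 0.58454463.
Small: Wₕ = 0.24734911; term = 0.24734911²·(1 − 0.15193995)·109900/1680 = 3.3941867.
Sum = 5.884698.
SE = √(5.884698) = 2.4258.

2.4258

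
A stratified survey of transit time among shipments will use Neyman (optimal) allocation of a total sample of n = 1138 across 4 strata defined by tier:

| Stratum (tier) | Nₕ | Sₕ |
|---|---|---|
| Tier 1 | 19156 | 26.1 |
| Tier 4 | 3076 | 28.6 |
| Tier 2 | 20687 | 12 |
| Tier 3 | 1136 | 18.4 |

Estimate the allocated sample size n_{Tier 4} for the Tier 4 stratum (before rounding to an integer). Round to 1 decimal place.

Neyman allocation: nₕ = n·NₕSₕ / Σⱼ NⱼSⱼ.
Σ NⱼSⱼ = 19156·26.1 + 3076·28.6 + 20687·12 + 1136·18.4 = 857091.6.
n_{Tier 4} = 1138·3076·28.6 / 857091.6 = 116.8.

116.8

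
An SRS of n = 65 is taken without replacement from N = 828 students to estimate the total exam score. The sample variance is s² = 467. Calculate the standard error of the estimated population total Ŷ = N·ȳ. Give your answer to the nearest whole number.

2130

Var(Ŷ) = N²·Var(ȳ) = N²·(1 − n/N)·s²/n.
f = 65/828 = 0.07850242; Var(ȳ) = 0.92149758·467/65 = 6.6206057.
Var(Ŷ) = 828² · 6.6206057 = 4.5389813 × 10^6.
SE(Ŷ) = √(4.5389813 × 10^6) = 2130.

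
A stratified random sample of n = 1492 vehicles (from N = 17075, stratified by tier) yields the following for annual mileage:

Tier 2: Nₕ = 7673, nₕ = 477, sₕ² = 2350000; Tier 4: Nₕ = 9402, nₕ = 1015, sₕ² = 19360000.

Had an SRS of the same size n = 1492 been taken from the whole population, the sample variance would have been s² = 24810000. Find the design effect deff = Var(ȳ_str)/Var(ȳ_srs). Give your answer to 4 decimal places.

0.4014

Var(ȳ_str) = Σ Wₕ²(1−fₕ)sₕ²/nₕ with Wₕ = Nₕ/17075:
  Tier 2: (7673/17075)²·(1−477/7673)·2350000/477 = 933.00595
  Tier 4: (9402/17075)²·(1−1015/9402)·19360000/1015 = 5158.7535
  → Var(ȳ_str) = 6091.7595.
Var(ȳ_srs) = (1 − 1492/17075)·24810000/1492 = 15175.685.
deff = 6091.7595 / 15175.685 = 0.4014.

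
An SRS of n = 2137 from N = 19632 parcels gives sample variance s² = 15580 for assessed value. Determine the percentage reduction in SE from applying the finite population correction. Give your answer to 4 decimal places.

f = n/N = 2137/19632 = 0.10885289.
SE_no-fpc = √(s²/n) = 2.7001101; SE_fpc = √((1−f)s²/n) = 2.5489198.
Ratio = √(1−f) = 0.94400588. Reduction = 100·(1 − 0.94400588) = 5.5994%.

5.5994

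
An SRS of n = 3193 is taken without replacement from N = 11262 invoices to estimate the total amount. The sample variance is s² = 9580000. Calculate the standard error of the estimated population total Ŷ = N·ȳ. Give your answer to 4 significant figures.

Var(Ŷ) = N²·Var(ȳ) = N²·(1 − n/N)·s²/n.
f = 3193/11262 = 0.28351980; Var(ȳ) = 0.71648020·9580000/3193 = 2149.665.
Var(Ŷ) = 11262² · 2149.665 = 2.726477 × 10^11.
SE(Ŷ) = √(2.726477 × 10^11) = 522200.

522200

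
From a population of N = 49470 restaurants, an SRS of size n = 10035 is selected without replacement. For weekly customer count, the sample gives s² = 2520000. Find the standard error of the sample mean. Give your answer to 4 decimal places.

14.1485

Under SRS without replacement, Var(ȳ) = (1 − f)·s²/n with f = n/N = 10035/49470 = 0.20285021.
Var(ȳ) = (1 − 0.20285021)·2520000/10035 = 0.79714979·251.12108 = 200.18111.
SE(ȳ) = √(200.18111) = 14.1485.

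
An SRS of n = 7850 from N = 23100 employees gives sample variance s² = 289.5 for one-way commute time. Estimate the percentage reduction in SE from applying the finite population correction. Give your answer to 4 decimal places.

18.7490

f = n/N = 7850/23100 = 0.33982684.
SE_no-fpc = √(s²/n) = 0.19203901; SE_fpc = √((1−f)s²/n) = 0.15603369.
Ratio = √(1−f) = 0.81251041. Reduction = 100·(1 − 0.81251041) = 18.7490%.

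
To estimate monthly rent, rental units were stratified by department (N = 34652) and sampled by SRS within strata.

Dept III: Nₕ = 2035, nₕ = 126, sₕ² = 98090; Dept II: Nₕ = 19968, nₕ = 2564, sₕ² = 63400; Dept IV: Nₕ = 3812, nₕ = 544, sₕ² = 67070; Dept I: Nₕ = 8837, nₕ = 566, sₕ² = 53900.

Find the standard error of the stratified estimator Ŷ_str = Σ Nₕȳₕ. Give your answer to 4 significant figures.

Var(Ŷ_str) = Σₕ Nₕ²(1 − fₕ)sₕ²/nₕ.
Dept III: 2035²·(1 − 126/2035)·98090/126 = 3.0242976 × 10^9.
Dept II: 19968²·(1 − 2564/19968)·63400/2564 = 8.5931992 × 10^9.
Dept IV: 3812²·(1 − 544/3812)·67070/544 = 1.535905 × 10^9.
Dept I: 8837²·(1 − 566/8837)·53900/566 = 6.9604162 × 10^9.
Sum = 2.0113818 × 10^10.
SE = √(2.0113818 × 10^10) = 141800.

141800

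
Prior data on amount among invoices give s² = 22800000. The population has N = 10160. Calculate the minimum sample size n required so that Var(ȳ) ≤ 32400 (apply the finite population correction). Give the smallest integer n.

Without fpc, n₀ = s²/D = 22800000/32400 = 703.7037.
With fpc, (1 − n/N)·s²/n ≤ D requires n ≥ n₀/(1 + n₀/N) = 703.7037/(1 + 703.7037/10160) = 658.1208.
Rounding up, n = 659.

659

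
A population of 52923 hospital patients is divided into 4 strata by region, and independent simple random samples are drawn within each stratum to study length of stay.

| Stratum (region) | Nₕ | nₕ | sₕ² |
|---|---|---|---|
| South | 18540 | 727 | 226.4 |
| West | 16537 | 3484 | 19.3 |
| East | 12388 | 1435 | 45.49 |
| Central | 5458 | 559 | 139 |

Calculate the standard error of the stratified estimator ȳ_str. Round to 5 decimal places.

Var(ȳ_str) = Σₕ Wₕ²(1 − fₕ)sₕ²/nₕ with Wₕ = Nₕ/N, N = 52923.
South: Wₕ = 0.35032028; term = 0.35032028²·(1 − 0.03921251)·226.4/727 = 0.036719766.
West: Wₕ = 0.31247284; term = 0.31247284²·(1 − 0.21067908)·19.3/3484 = 4.2693063 × 10^-4.
East: Wₕ = 0.23407592; term = 0.23407592²·(1 − 0.11583791)·45.49/1435 = 0.0015357107.
Central: Wₕ = 0.10313096; term = 0.10313096²·(1 − 0.10241847)·139/559 = 0.0023738597.
Sum = 0.041056267.
SE = √(0.041056267) = 0.20262.

0.20262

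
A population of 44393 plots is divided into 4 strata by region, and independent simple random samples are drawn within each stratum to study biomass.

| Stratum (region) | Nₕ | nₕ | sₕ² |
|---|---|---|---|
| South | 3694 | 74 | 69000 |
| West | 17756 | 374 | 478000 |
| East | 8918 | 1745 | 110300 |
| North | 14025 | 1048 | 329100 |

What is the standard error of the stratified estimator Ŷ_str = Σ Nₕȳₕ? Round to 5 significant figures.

684200

Var(Ŷ_str) = Σₕ Nₕ²(1 − fₕ)sₕ²/nₕ.
South: 3694²·(1 − 74/3694)·69000/74 = 1.2468748 × 10^10.
West: 17756²·(1 − 374/17756)·478000/374 = 3.9445837 × 10^11.
East: 8918²·(1 − 1745/8918)·110300/1745 = 4.0434156 × 10^9.
North: 14025²·(1 − 1048/14025)·329100/1048 = 5.7153624 × 10^10.
Sum = 4.6812416 × 10^11.
SE = √(4.6812416 × 10^11) = 684200.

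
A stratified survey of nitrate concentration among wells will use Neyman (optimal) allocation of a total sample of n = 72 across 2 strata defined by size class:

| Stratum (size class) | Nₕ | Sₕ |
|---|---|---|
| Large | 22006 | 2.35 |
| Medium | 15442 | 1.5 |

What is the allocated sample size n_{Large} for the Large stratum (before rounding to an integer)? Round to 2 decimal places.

Neyman allocation: nₕ = n·NₕSₕ / Σⱼ NⱼSⱼ.
Σ NⱼSⱼ = 22006·2.35 + 15442·1.5 = 74877.1.
n_{Large} = 72·22006·2.35 / 74877.1 = 49.73.

49.73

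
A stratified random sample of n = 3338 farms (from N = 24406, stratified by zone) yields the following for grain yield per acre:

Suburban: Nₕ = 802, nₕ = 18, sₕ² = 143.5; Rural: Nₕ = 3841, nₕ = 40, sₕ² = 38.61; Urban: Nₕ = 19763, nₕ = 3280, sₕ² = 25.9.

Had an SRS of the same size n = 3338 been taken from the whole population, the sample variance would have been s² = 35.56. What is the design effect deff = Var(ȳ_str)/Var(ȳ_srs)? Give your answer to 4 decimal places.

Var(ȳ_str) = Σ Wₕ²(1−fₕ)sₕ²/nₕ with Wₕ = Nₕ/24406:
  Suburban: (802/24406)²·(1−18/802)·143.5/18 = 0.0084154358
  Rural: (3841/24406)²·(1−40/3841)·38.61/40 = 0.023658585
  Urban: (19763/24406)²·(1−3280/19763)·25.9/3280 = 0.0043183897
  → Var(ȳ_str) = 0.036392411.
Var(ȳ_srs) = (1 − 3338/24406)·35.56/3338 = 0.0091960669.
deff = 0.036392411 / 0.0091960669 = 3.9574.

3.9574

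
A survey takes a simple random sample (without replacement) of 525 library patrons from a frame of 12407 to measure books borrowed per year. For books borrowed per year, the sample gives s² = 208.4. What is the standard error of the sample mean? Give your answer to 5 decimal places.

Under SRS without replacement, Var(ȳ) = (1 − f)·s²/n with f = n/N = 525/12407 = 0.04231482.
Var(ȳ) = (1 − 0.04231482)·208.4/525 = 0.95768518·0.39695238 = 0.38015541.
SE(ȳ) = √(0.38015541) = 0.61657.

0.61657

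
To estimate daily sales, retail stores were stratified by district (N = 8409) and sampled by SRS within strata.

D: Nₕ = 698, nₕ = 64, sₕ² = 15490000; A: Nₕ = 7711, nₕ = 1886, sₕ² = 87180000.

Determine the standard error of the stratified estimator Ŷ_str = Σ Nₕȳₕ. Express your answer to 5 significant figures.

Var(Ŷ_str) = Σₕ Nₕ²(1 − fₕ)sₕ²/nₕ.
D: 698²·(1 − 64/698)·15490000/64 = 1.0710657 × 10^11.
A: 7711²·(1 − 1886/7711)·87180000/1886 = 2.0762603 × 10^12.
Sum = 2.1833669 × 10^12.
SE = √(2.1833669 × 10^12) = 1.4776 × 10^6.

1.4776 × 10^6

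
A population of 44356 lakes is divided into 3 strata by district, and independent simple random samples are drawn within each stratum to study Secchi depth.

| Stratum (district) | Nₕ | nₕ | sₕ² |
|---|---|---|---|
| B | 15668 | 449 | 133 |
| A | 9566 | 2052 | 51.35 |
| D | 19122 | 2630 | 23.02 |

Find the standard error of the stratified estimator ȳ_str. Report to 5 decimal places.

Var(ȳ_str) = Σₕ Wₕ²(1 − fₕ)sₕ²/nₕ with Wₕ = Nₕ/N, N = 44356.
B: Wₕ = 0.35323293; term = 0.35323293²·(1 − 0.02865714)·133/449 = 0.035900478.
A: Wₕ = 0.21566417; term = 0.21566417²·(1 − 0.21450972)·51.35/2052 = 9.1423935 × 10^-4.
D: Wₕ = 0.43110289; term = 0.43110289²·(1 − 0.13753791)·23.02/2630 = 0.0014029799.
Sum = 0.038217697.
SE = √(0.038217697) = 0.19549.

0.19549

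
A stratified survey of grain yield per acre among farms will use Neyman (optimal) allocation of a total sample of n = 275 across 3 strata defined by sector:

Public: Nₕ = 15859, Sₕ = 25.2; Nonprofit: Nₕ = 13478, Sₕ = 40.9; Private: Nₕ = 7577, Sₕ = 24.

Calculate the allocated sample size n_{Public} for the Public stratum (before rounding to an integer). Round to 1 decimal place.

97.0

Neyman allocation: nₕ = n·NₕSₕ / Σⱼ NⱼSⱼ.
Σ NⱼSⱼ = 15859·25.2 + 13478·40.9 + 7577·24 = 1.132745 × 10^6.
n_{Public} = 275·15859·25.2 / (1.132745 × 10^6) = 97.0.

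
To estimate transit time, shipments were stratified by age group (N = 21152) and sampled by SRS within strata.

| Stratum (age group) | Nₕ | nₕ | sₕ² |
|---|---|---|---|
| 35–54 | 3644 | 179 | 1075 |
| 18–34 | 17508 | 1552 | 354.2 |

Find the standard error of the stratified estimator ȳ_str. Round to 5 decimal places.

Var(ȳ_str) = Σₕ Wₕ²(1 − fₕ)sₕ²/nₕ with Wₕ = Nₕ/N, N = 21152.
35–54: Wₕ = 0.17227685; term = 0.17227685²·(1 − 0.04912184)·1075/179 = 0.16948613.
18–34: Wₕ = 0.82772315; term = 0.82772315²·(1 − 0.08864519)·354.2/1552 = 0.14249989.
Sum = 0.31198602.
SE = √(0.31198602) = 0.55856.

0.55856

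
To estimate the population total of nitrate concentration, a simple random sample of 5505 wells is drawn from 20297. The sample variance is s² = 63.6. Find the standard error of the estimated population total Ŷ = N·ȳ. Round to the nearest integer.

Var(Ŷ) = N²·Var(ȳ) = N²·(1 − n/N)·s²/n.
f = 5505/20297 = 0.27122235; Var(ȳ) = 0.72877765·63.6/5505 = 0.0084196655.
Var(Ŷ) = 20297² · 0.0084196655 = 3.4686345 × 10^6.
SE(Ŷ) = √(3.4686345 × 10^6) = 1862.

1862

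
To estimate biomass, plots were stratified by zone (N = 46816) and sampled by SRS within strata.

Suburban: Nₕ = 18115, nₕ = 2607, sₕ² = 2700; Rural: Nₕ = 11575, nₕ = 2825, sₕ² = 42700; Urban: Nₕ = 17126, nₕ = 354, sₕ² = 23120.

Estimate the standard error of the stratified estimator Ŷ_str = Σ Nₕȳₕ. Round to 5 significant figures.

143460

Var(Ŷ_str) = Σₕ Nₕ²(1 − fₕ)sₕ²/nₕ.
Suburban: 18115²·(1 − 2607/18115)·2700/2607 = 2.90949 × 10^8.
Rural: 11575²·(1 − 2825/11575)·42700/2825 = 1.5308706 × 10^9.
Urban: 17126²·(1 − 354/17126)·23120/354 = 1.8759677 × 10^10.
Sum = 2.0581497 × 10^10.
SE = √(2.0581497 × 10^10) = 143460.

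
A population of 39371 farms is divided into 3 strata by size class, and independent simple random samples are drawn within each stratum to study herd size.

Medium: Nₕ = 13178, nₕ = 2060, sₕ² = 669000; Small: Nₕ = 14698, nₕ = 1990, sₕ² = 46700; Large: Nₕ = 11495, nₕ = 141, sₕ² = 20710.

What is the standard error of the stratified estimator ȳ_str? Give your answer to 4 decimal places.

6.7743

Var(ȳ_str) = Σₕ Wₕ²(1 − fₕ)sₕ²/nₕ with Wₕ = Nₕ/N, N = 39371.
Medium: Wₕ = 0.33471337; term = 0.33471337²·(1 − 0.15632114)·669000/2060 = 30.696028.
Small: Wₕ = 0.37332046; term = 0.37332046²·(1 − 0.13539257)·46700/1990 = 2.8277848.
Large: Wₕ = 0.29196617; term = 0.29196617²·(1 − 0.01226620)·20710/141 = 12.367046.
Sum = 45.890859.
SE = √(45.890859) = 6.7743.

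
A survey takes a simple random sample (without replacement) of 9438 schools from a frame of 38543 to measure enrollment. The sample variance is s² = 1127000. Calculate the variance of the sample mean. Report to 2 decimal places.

Under SRS without replacement, Var(ȳ) = (1 − f)·s²/n with f = n/N = 9438/38543 = 0.24486937.
Var(ȳ) = (1 − 0.24486937)·1127000/9438 = 0.75513063·119.41089 = 90.170823.

90.17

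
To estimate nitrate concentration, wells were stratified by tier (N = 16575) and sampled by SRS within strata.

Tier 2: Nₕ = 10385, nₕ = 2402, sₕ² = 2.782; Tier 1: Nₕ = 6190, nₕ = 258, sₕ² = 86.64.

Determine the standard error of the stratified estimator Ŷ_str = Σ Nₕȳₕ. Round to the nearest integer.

Var(Ŷ_str) = Σₕ Nₕ²(1 − fₕ)sₕ²/nₕ.
Tier 2: 10385²·(1 − 2402/10385)·2.782/2402 = 96018.906.
Tier 1: 6190²·(1 − 258/6190)·86.64/258 = 1.2330779 × 10^7.
Sum = 1.2426798 × 10^7.
SE = √(1.2426798 × 10^7) = 3525.

3525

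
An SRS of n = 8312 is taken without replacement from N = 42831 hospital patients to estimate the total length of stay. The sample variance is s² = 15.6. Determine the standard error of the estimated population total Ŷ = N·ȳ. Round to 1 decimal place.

1665.8

Var(Ŷ) = N²·Var(ȳ) = N²·(1 − n/N)·s²/n.
f = 8312/42831 = 0.19406505; Var(ȳ) = 0.80593495·15.6/8312 = 0.0015125824.
Var(Ŷ) = 42831² · 0.0015125824 = 2.7748242 × 10^6.
SE(Ŷ) = √(2.7748242 × 10^6) = 1665.8.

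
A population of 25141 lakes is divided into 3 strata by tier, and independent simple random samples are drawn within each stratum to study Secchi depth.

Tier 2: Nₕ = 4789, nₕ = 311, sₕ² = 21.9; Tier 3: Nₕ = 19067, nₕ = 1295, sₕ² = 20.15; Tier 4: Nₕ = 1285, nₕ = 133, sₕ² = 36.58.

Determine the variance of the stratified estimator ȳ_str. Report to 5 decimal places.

Var(ȳ_str) = Σₕ Wₕ²(1 − fₕ)sₕ²/nₕ with Wₕ = Nₕ/N, N = 25141.
Tier 2: Wₕ = 0.19048566; term = 0.19048566²·(1 − 0.06494049)·21.9/311 = 0.0023891728.
Tier 3: Wₕ = 0.75840261; term = 0.75840261²·(1 − 0.06791839)·20.15/1295 = 0.0083417824.
Tier 4: Wₕ = 0.05111173; term = 0.05111173²·(1 − 0.10350195)·36.58/133 = 6.4414341 × 10^-4.
Sum = 0.011375099.

0.01138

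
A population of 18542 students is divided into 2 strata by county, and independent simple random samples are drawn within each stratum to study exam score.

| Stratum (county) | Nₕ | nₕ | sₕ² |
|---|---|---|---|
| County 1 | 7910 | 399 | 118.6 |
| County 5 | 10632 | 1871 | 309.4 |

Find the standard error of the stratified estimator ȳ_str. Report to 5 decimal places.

0.31011

Var(ȳ_str) = Σₕ Wₕ²(1 − fₕ)sₕ²/nₕ with Wₕ = Nₕ/N, N = 18542.
County 1: Wₕ = 0.42659907; term = 0.42659907²·(1 − 0.05044248)·118.6/399 = 0.051365661.
County 5: Wₕ = 0.57340093; term = 0.57340093²·(1 − 0.17597818)·309.4/1871 = 0.044802476.
Sum = 0.096168137.
SE = √(0.096168137) = 0.31011.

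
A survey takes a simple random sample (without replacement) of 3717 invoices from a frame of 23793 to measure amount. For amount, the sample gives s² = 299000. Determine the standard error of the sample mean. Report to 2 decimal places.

8.24

Under SRS without replacement, Var(ȳ) = (1 − f)·s²/n with f = n/N = 3717/23793 = 0.15622242.
Var(ȳ) = (1 − 0.15622242)·299000/3717 = 0.84377758·80.441216 = 67.874495.
SE(ȳ) = √(67.874495) = 8.24.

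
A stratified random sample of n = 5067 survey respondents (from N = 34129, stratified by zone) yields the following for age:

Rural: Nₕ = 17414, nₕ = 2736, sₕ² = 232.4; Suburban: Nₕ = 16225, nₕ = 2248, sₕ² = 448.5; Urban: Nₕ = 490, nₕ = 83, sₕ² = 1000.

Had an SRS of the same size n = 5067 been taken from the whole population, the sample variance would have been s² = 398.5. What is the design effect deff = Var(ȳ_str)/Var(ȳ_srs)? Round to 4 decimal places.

Var(ȳ_str) = Σ Wₕ²(1−fₕ)sₕ²/nₕ with Wₕ = Nₕ/34129:
  Rural: (17414/34129)²·(1−2736/17414)·232.4/2736 = 0.018639675
  Suburban: (16225/34129)²·(1−2248/16225)·448.5/2248 = 0.03884344
  Urban: (490/34129)²·(1−83/490)·1000/83 = 0.0020628387
  → Var(ȳ_str) = 0.059545954.
Var(ȳ_srs) = (1 − 5067/34129)·398.5/5067 = 0.066969855.
deff = 0.059545954 / 0.066969855 = 0.8891.

0.8891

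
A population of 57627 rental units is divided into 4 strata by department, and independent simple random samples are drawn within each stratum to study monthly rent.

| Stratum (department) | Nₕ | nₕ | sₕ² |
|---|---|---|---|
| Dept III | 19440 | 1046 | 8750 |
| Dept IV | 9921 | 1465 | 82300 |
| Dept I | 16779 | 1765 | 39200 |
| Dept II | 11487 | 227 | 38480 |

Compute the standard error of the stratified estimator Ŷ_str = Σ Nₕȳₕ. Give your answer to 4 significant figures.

Var(Ŷ_str) = Σₕ Nₕ²(1 − fₕ)sₕ²/nₕ.
Dept III: 19440²·(1 − 1046/19440)·8750/1046 = 2.9912231 × 10^9.
Dept IV: 9921²·(1 − 1465/9921)·82300/1465 = 4.7128393 × 10^9.
Dept I: 16779²·(1 − 1765/16779)·39200/1765 = 5.5950483 × 10^9.
Dept II: 11487²·(1 − 227/11487)·38480/227 = 2.1925738 × 10^10.
Sum = 3.5224849 × 10^10.
SE = √(3.5224849 × 10^10) = 187700.

187700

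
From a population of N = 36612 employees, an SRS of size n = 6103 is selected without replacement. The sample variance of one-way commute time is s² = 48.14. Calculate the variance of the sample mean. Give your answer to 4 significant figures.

Under SRS without replacement, Var(ȳ) = (1 − f)·s²/n with f = n/N = 6103/36612 = 0.16669398.
Var(ȳ) = (1 − 0.16669398)·48.14/6103 = 0.83330602·0.007887924 = 0.0065730545.

0.006573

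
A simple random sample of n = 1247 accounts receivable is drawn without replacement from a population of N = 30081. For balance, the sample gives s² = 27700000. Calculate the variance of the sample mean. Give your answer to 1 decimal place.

Under SRS without replacement, Var(ȳ) = (1 − f)·s²/n with f = n/N = 1247/30081 = 0.04145474.
Var(ȳ) = (1 − 0.04145474)·27700000/1247 = 0.95854526·22213.312 = 21292.465.

21292.5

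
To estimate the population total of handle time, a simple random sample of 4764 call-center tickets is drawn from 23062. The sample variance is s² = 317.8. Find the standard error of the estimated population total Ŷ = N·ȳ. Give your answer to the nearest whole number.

Var(Ŷ) = N²·Var(ȳ) = N²·(1 − n/N)·s²/n.
f = 4764/23062 = 0.20657358; Var(ȳ) = 0.79342642·317.8/4764 = 0.052928404.
Var(Ŷ) = 23062² · 0.052928404 = 2.8150281 × 10^7.
SE(Ŷ) = √(2.8150281 × 10^7) = 5306.

5306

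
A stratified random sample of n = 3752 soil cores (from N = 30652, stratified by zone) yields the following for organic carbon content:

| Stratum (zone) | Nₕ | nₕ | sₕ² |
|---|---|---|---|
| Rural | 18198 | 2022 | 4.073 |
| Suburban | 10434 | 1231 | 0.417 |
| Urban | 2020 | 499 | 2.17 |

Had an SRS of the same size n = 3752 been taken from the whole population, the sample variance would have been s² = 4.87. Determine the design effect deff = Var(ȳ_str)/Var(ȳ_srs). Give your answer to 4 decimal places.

0.5969

Var(ȳ_str) = Σ Wₕ²(1−fₕ)sₕ²/nₕ with Wₕ = Nₕ/30652:
  Rural: (18198/30652)²·(1−2022/18198)·4.073/2022 = 6.3111779 × 10^-4
  Suburban: (10434/30652)²·(1−1231/10434)·0.417/1231 = 3.4621081 × 10^-5
  Urban: (2020/30652)²·(1−499/2020)·2.17/499 = 1.4220738 × 10^-5
  → Var(ȳ_str) = 6.7995961 × 10^-4.
Var(ȳ_srs) = (1 − 3752/30652)·4.87/3752 = 0.0011390941.
deff = (6.7995961 × 10^-4) / 0.0011390941 = 0.5969.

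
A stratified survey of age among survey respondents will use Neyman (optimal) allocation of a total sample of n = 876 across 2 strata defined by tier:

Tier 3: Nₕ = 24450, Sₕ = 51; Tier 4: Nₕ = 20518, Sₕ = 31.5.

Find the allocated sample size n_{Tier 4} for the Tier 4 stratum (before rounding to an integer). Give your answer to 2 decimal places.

Neyman allocation: nₕ = n·NₕSₕ / Σⱼ NⱼSⱼ.
Σ NⱼSⱼ = 24450·51 + 20518·31.5 = 1.893267 × 10^6.
n_{Tier 4} = 876·20518·31.5 / (1.893267 × 10^6) = 299.05.

299.05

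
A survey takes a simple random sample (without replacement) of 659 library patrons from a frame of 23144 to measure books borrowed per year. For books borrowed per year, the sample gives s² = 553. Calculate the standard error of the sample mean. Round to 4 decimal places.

Under SRS without replacement, Var(ȳ) = (1 − f)·s²/n with f = n/N = 659/23144 = 0.02847390.
Var(ȳ) = (1 − 0.02847390)·553/659 = 0.97152610·0.83915023 = 0.81525635.
SE(ȳ) = √(0.81525635) = 0.9029.

0.9029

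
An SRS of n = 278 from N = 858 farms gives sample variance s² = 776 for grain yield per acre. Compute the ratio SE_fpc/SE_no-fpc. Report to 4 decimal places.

0.8222

f = n/N = 278/858 = 0.32400932.
SE_no-fpc = √(s²/n) = 1.6707384; SE_fpc = √((1−f)s²/n) = 1.3736586.
Ratio = √(1−f) = 0.82218652.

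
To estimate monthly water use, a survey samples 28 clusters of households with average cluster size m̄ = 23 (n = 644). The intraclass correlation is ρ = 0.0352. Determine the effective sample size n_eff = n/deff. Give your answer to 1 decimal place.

deff = 1 + (23 − 1)·0.0352 = 1 + 0.7744 = 1.7744.
n_eff = 644 / 1.7744 = 362.9.

362.9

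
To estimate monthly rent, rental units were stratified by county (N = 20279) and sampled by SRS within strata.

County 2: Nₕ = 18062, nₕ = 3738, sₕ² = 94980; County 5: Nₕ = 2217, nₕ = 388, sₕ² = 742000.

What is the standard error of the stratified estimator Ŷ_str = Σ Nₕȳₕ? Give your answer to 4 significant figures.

Var(Ŷ_str) = Σₕ Nₕ²(1 − fₕ)sₕ²/nₕ.
County 2: 18062²·(1 − 3738/18062)·94980/3738 = 6.5738989 × 10^9.
County 5: 2217²·(1 − 388/2217)·742000/388 = 7.7544603 × 10^9.
Sum = 1.4328359 × 10^10.
SE = √(1.4328359 × 10^10) = 119700.

119700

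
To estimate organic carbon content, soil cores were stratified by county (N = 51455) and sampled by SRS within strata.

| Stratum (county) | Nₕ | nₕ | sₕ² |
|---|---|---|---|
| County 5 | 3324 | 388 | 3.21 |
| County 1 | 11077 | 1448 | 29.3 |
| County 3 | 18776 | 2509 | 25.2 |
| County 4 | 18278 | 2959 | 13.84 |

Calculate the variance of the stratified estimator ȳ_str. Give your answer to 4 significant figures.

Var(ȳ_str) = Σₕ Wₕ²(1 − fₕ)sₕ²/nₕ with Wₕ = Nₕ/N, N = 51455.
County 5: Wₕ = 0.06460014; term = 0.06460014²·(1 − 0.11672684)·3.21/388 = 3.0495461 × 10^-5.
County 1: Wₕ = 0.21527548; term = 0.21527548²·(1 − 0.13072131)·29.3/1448 = 8.1516821 × 10^-4.
County 3: Wₕ = 0.36490137; term = 0.36490137²·(1 − 0.13362804)·25.2/2509 = 0.001158658.
County 4: Wₕ = 0.35522301; term = 0.35522301²·(1 − 0.16188861)·13.84/2959 = 4.9464662 × 10^-4.
Sum = 0.0024989683.

0.002499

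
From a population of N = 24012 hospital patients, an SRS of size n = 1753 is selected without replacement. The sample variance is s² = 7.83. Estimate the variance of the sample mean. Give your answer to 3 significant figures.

0.00414

Under SRS without replacement, Var(ȳ) = (1 − f)·s²/n with f = n/N = 1753/24012 = 0.07300516.
Var(ȳ) = (1 − 0.07300516)·7.83/1753 = 0.92699484·0.0044666286 = 0.0041405417.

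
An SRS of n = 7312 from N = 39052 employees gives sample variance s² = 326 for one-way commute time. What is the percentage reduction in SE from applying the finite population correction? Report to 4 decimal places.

9.8467

f = n/N = 7312/39052 = 0.18723753.
SE_no-fpc = √(s²/n) = 0.21114982; SE_fpc = √((1−f)s²/n) = 0.19035861.
Ratio = √(1−f) = 0.90153340. Reduction = 100·(1 − 0.90153340) = 9.8467%.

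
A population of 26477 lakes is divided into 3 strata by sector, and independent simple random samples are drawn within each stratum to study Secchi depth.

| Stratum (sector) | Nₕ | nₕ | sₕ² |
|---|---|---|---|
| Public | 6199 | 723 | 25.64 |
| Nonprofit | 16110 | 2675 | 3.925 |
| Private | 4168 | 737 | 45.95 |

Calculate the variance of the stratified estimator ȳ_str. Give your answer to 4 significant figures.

Var(ȳ_str) = Σₕ Wₕ²(1 − fₕ)sₕ²/nₕ with Wₕ = Nₕ/N, N = 26477.
Public: Wₕ = 0.23412773; term = 0.23412773²·(1 − 0.11663171)·25.64/723 = 0.0017172252.
Nonprofit: Wₕ = 0.60845262; term = 0.60845262²·(1 − 0.16604593)·3.925/2675 = 4.5301391 × 10^-4.
Private: Wₕ = 0.15741965; term = 0.15741965²·(1 − 0.17682342)·45.95/737 = 0.0012718295.
Sum = 0.0034420686.

0.003442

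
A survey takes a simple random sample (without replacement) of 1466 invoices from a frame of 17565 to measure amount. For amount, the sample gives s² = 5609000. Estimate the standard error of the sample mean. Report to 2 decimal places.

Under SRS without replacement, Var(ȳ) = (1 − f)·s²/n with f = n/N = 1466/17565 = 0.08346143.
Var(ȳ) = (1 − 0.08346143)·5609000/1466 = 0.91653857·3826.0573 = 3506.7291.
SE(ȳ) = √(3506.7291) = 59.22.

59.22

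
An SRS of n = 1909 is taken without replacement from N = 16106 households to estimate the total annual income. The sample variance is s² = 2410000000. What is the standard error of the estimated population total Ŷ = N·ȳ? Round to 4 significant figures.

Var(Ŷ) = N²·Var(ȳ) = N²·(1 − n/N)·s²/n.
f = 1909/16106 = 0.11852726; Var(ȳ) = 0.88147274·2410000000/1909 = 1.1128074 × 10^6.
Var(Ŷ) = 16106² · (1.1128074 × 10^6) = 2.8866584 × 10^14.
SE(Ŷ) = √(2.8866584 × 10^14) = 1.699 × 10^7.

1.699 × 10^7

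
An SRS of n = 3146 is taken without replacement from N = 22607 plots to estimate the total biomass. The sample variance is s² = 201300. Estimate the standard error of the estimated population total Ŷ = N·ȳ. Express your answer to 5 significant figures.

167780

Var(Ŷ) = N²·Var(ȳ) = N²·(1 − n/N)·s²/n.
f = 3146/22607 = 0.13916044; Var(ȳ) = 0.86083956·201300/3146 = 55.081692.
Var(Ŷ) = 22607² · 55.081692 = 2.8150956 × 10^10.
SE(Ŷ) = √(2.8150956 × 10^10) = 167780.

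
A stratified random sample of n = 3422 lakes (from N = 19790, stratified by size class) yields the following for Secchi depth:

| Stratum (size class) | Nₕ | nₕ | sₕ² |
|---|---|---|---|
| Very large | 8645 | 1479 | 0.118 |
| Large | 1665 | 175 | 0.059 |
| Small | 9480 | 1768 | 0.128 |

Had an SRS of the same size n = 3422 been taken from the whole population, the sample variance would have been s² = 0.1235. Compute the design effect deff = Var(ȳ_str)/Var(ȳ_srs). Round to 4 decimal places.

0.9471

Var(ȳ_str) = Σ Wₕ²(1−fₕ)sₕ²/nₕ with Wₕ = Nₕ/19790:
  Very large: (8645/19790)²·(1−1479/8645)·0.118/1479 = 1.2620136 × 10^-5
  Large: (1665/19790)²·(1−175/1665)·0.059/175 = 2.1356146 × 10^-6
  Small: (9480/19790)²·(1−1768/9480)·0.128/1768 = 1.3514858 × 10^-5
  → Var(ȳ_str) = 2.8270609 × 10^-5.
Var(ȳ_srs) = (1 − 3422/19790)·0.1235/3422 = 2.984948 × 10^-5.
deff = (2.8270609 × 10^-5) / (2.984948 × 10^-5) = 0.9471.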